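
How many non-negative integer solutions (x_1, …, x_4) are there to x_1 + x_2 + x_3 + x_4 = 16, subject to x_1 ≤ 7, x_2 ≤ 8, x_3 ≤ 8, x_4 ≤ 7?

Without the upper bounds there are C(19,3) = 969 ways to split 16 among 4 variables.
Subtract solutions that violate a single cap (substitute x_i' = x_i − (cap_i+1)): x_1 ≥ 8 gives C(11,3) = 165; x_2 ≥ 9 gives C(10,3) = 120; x_3 ≥ 9 gives C(10,3) = 120; x_4 ≥ 8 gives C(11,3) = 165. Together 570.
Add back pairs where two caps are both exceeded: 0 + 0 + 1 + 0 + 0 + 0 = 1.
By inclusion–exclusion the count is 969 − 570 + 1 = 400.

400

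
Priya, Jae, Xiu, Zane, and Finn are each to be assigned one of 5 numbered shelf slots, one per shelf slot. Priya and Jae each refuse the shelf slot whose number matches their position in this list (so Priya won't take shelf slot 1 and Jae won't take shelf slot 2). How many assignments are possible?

78

Let Aᵢ (for i ∈ {1, 2}) be the placements that put person i in their forbidden shelf slot. Any j of these fix j positions, leaving (5−j)! ways to fill the rest, and there are C(2,j) ways to pick which j.
By inclusion–exclusion, the number of valid placements is Σ_{j=0}^{2} (−1)^j C(2,j)·(5−j)!.
Computing: 120 − 48 + 6 = 78.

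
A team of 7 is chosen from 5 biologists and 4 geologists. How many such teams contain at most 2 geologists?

6

Split by how many geologists are chosen (0 through 2).
Sum: C(4,0)·C(5,7) + C(4,1)·C(5,6) + C(4,2)·C(5,5) = 0 + 0 + 6 = 6.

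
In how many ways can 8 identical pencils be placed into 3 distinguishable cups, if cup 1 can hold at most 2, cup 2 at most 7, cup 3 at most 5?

17

Without the upper bounds there are C(10,2) = 45 ways to split 8 among 3 cups.
Subtract solutions that violate a single cap (substitute x_i' = x_i − (cap_i+1)): x_1 ≥ 3 gives C(7,2) = 21; x_2 ≥ 8 gives C(2,2) = 1; x_3 ≥ 6 gives C(4,2) = 6. Together 28.
No two caps can be exceeded simultaneously, so the pair terms are all 0.
By inclusion–exclusion the count is 45 − 28 + 0 = 17.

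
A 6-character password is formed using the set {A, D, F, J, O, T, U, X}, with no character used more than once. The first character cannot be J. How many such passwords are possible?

17640

The first character has 8−1 = 7 choices (anything except J).
The remaining 5 characters are filled from the other 7 symbols without repetition: 7 × 6 × 5 × 4 × 3 = 2520.
Total: 7 × 2520 = 17640.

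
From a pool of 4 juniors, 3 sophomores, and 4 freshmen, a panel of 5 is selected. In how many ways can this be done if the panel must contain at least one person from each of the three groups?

364

Unrestricted: C(11,5) = 462 ways to pick any 5 of the 11.
Selections missing a whole group: no juniors → C(7,5) = 21; no sophomores → C(8,5) = 56; no freshmen → C(7,5) = 21.
Add back selections omitting two groups (i.e. drawn from a single group): C(4,5) + C(3,5) + C(4,5) = 0.
By inclusion–exclusion: 462 − 98 + 0 = 364.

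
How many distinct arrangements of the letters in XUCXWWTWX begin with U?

1120

Fix U in the first position and arrange the remaining 8 letters.
Those 8 letters have W appearing 3 times and X appearing 3 times, giving (8)!/(3!·3!) = 1120.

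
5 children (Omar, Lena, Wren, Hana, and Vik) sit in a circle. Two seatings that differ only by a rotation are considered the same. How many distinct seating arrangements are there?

24

Seat Omar anywhere (absorbing the rotational symmetry), then permute the other 4: (4)! = 24.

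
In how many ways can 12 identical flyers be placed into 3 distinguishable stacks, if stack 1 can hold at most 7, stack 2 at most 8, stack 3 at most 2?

15

Ignoring the caps, the number of non-negative solutions to x_1+…+x_3 = 12 is C(14,2) = 91.
Subtract solutions that violate a single cap (substitute x_i' = x_i − (cap_i+1)): x_1 ≥ 8 gives C(6,2) = 15; x_2 ≥ 9 gives C(5,2) = 10; x_3 ≥ 3 gives C(11,2) = 55. Together 80.
Add back pairs where two caps are both exceeded: 0 + 3 + 1 = 4.
By inclusion–exclusion the count is 91 − 80 + 4 = 15.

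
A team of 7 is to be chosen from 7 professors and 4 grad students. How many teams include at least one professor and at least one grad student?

329

Unrestricted: C(11,7) = 330 ways to pick any 7 of the 11.
Subtract selections that omit an entire group: no professors → C(4,7) = 0; no grad students → C(7,7) = 1.
Both groups omitted at once is impossible, so 330 − 1 = 329.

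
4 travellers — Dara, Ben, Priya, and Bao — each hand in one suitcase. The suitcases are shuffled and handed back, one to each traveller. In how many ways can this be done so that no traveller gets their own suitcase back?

Count assignments avoiding every fixed point. For any j of the 4 travellers fixed to their own suitcase, the other 4−j can be arranged in (4−j)! ways.
By inclusion–exclusion this is Σ_{j=0}^{4} (−1)^j C(4,j)·(4−j)!.
Computing: 24 − 24 + 12 − 4 + 1 = 9.

9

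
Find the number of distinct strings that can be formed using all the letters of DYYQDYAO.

The 8 letters of DYYQDYAO have repeats: D appearing twice and Y appearing 3 times.
Dividing 8! = 40320 by 3!·2! = 12 for the repeated letters gives 3360.

3360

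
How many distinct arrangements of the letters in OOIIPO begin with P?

10

With the first slot taken by P, it remains to arrange the other 5 letters (OOIIO).
Those 5 letters have I appearing twice and O appearing 3 times, giving (5)!/(3!·2!) = 10.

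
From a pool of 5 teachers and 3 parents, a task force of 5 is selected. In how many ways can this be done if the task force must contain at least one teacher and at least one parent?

Total 5-person selections from all 8: C(8,5) = 56.
Subtract selections that omit an entire group: no teachers → C(3,5) = 0; no parents → C(5,5) = 1.
Both groups omitted at once is impossible, so 56 − 1 = 55.

55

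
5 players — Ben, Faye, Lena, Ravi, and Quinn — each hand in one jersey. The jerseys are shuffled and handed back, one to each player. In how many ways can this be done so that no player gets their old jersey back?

Count assignments avoiding every fixed point. For any j of the 5 players fixed to their old jersey, the other 5−j can be arranged in (5−j)! ways.
By inclusion–exclusion this is Σ_{j=0}^{5} (−1)^j C(5,j)·(5−j)!.
Computing: 120 − 120 + 60 − 20 + 5 − 1 = 44.

44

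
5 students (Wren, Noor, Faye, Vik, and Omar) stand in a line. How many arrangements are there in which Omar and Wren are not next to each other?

Of the 5! = 120 arrangements, those with Omar and Wren adjacent number 2 × 4! = 48 (treat the pair as a block with 2 internal orders).
Complementary counting: 120 − 48 = 72.

72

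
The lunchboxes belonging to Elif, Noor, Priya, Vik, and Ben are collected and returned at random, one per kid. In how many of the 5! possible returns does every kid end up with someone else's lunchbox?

Count assignments avoiding every fixed point. For any j of the 5 kids fixed to their own lunchbox, the other 5−j can be arranged in (5−j)! ways.
By inclusion–exclusion this is Σ_{j=0}^{5} (−1)^j C(5,j)·(5−j)!.
Computing: 120 − 120 + 60 − 20 + 5 − 1 = 44.

44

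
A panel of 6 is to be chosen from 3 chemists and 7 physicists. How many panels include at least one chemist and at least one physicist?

203

Unrestricted: C(10,6) = 210 ways to pick any 6 of the 10.
Selections missing a whole group: no chemists → C(7,6) = 7; no physicists → C(3,6) = 0.
Both groups omitted at once is impossible, so 210 − 7 = 203.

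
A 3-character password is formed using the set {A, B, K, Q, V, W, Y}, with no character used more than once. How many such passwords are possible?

210

With no repetition, fill the 3 characters in order: 7 choices, then 6, down to 5.
7 × 6 × 5 = 210.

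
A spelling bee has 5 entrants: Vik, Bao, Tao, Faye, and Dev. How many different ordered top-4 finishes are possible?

This is an ordered selection of 4 from 5: P(5,4).
That gives 5 × 4 × 3 × 2 = 120.

120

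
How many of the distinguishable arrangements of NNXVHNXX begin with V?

Fix V in the first position and arrange the remaining 7 letters.
Those 7 letters have N appearing 3 times and X appearing 3 times, giving (7)!/(3!·3!) = 140.

140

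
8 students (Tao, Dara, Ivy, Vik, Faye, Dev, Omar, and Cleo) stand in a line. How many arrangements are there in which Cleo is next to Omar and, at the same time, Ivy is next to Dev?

Treat {Cleo,Omar} as one block (2 orders) and {Ivy,Dev} as another (2 orders).
That leaves 6 units to arrange: 2 × 2 × 6! = 4 × 720 = 2880.

2880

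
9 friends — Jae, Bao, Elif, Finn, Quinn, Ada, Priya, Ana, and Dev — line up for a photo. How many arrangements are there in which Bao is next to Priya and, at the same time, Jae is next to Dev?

Treat {Bao,Priya} as one block (2 orders) and {Jae,Dev} as another (2 orders).
That leaves 7 units to arrange: 2 × 2 × 7! = 4 × 5040 = 20160.

20160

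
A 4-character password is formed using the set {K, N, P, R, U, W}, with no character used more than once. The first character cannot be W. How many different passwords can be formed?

The first character has 6−1 = 5 choices (anything except W).
The remaining 3 characters are filled from the other 5 symbols without repetition: 5 × 4 × 3 = 60.
Total: 5 × 60 = 300.

300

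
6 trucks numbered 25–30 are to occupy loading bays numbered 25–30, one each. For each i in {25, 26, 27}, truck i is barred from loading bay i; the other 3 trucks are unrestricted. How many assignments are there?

Let Aᵢ (for i ∈ {25, 26, 27}) be the placements that put truck i in its forbidden loading bay. Any j of these fix j positions, leaving (6−j)! ways to fill the rest, and there are C(3,j) ways to pick which j.
By inclusion–exclusion, the number of valid placements is Σ_{j=0}^{3} (−1)^j C(3,j)·(6−j)!.
Computing: 720 − 360 + 72 − 6 = 426.

426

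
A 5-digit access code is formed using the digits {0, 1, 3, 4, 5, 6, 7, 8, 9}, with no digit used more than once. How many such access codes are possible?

Choose and order 5 of the 9 symbols: the first digit has 9 options, the next 8, and so on down to 5.
That product is 9 × 8 × 7 × 6 × 5 = 15120.

15120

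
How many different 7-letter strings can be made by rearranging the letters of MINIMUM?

420

The 7 letters of MINIMUM have repeats: I appearing twice and M appearing 3 times.
Dividing 7! = 5040 by 3!·2! = 12 for the repeated letters gives 420.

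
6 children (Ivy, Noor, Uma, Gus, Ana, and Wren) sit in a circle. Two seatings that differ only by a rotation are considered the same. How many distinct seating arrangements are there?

120

Seat Ivy anywhere (absorbing the rotational symmetry), then permute the other 5: (5)! = 120.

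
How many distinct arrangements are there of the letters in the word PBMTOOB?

PBMTOOB has 7 letters with B appearing twice and O appearing twice.
Dividing 7! = 5040 by 2!·2! = 4 for the repeated letters gives 1260.

1260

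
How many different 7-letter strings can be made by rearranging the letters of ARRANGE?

1260

ARRANGE has 7 letters with A appearing twice and R appearing twice.
Dividing 7! = 5040 by 2!·2! = 4 for the repeated letters gives 1260.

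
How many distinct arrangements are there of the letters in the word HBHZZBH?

HBHZZBH has 7 letters with B appearing twice, H appearing 3 times, and Z appearing twice.
So there are 7! / (3!·2!·2!) = 210 distinguishable arrangements.

210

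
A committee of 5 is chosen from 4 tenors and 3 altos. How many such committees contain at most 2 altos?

Split by how many altos are chosen (0 through 2).
Sum: C(3,0)·C(4,5) + C(3,1)·C(4,4) + C(3,2)·C(4,3) = 0 + 3 + 12 = 15.

15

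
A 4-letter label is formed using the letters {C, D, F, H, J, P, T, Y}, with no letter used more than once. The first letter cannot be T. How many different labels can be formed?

1470

The first letter has 8−1 = 7 choices (anything except T).
The remaining 3 letters are filled from the other 7 symbols without repetition: 7 × 6 × 5 = 210.
Total: 7 × 210 = 1470.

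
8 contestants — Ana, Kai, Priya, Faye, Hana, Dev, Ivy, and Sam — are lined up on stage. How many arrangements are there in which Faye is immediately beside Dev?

10080

Treat {Faye, Dev} as a single unit. There are 7 units to order, and the pair itself can be ordered 2 ways.
So the count is 2·(7)! = 10080.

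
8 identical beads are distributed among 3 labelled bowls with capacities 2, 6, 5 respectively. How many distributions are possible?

15

Ignoring the caps, the number of non-negative solutions to x_1+…+x_3 = 8 is C(10,2) = 45.
Subtract solutions that violate a single cap (substitute x_i' = x_i − (cap_i+1)): x_1 ≥ 3 gives C(7,2) = 21; x_2 ≥ 7 gives C(3,2) = 3; x_3 ≥ 6 gives C(4,2) = 6. Together 30.
No two caps can be exceeded simultaneously, so the pair terms are all 0.
By inclusion–exclusion the count is 45 − 30 + 0 = 15.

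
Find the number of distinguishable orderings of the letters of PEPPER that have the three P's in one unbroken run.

12

Treat the 3 copies of P as a single block. The multiset to arrange is then {PPP, E, E, R}, 4 items in all.
That gives (4)!/(2!) = 12 arrangements.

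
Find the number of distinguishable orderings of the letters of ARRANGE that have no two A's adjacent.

Total arrangements of ARRANGE: 7!/(2!·2!) = 1260.
If the two A's are adjacent, glue them into one block, leaving 6 items to arrange: (6)!/(2!) = 360 ways.
Subtracting, 1260 − 360 = 900 arrangements keep the A's apart.

900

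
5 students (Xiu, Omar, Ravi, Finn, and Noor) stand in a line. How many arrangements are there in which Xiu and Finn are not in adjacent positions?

72

Of the 5! = 120 arrangements, those with Xiu and Finn adjacent number 2 × 4! = 48 (treat the pair as a block with 2 internal orders).
So 120 − 48 = 72 arrangements keep them apart.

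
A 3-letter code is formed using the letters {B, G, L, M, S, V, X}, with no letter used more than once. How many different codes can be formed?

With no repetition, fill the 3 letters in order: 7 choices, then 6, down to 5.
7 × 6 × 5 = 210.

210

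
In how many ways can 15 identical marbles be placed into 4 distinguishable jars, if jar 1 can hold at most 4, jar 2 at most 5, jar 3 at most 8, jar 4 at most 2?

By stars and bars, unrestricted non-negative solutions to x_1+…+x_4 = 15 number C(15+3,3) = 816.
Subtract solutions that violate a single cap (substitute x_i' = x_i − (cap_i+1)): x_1 ≥ 5 gives C(13,3) = 286; x_2 ≥ 6 gives C(12,3) = 220; x_3 ≥ 9 gives C(9,3) = 84; x_4 ≥ 3 gives C(15,3) = 455. Together 1045.
Add back pairs where two caps are both exceeded: 35 + 4 + 120 + 1 + 84 + 20 = 264.
Subtract triples: 0 + 4 + 0 + 0 = 4.
By inclusion–exclusion the count is 816 − 1045 + 264 − 4 = 31.

31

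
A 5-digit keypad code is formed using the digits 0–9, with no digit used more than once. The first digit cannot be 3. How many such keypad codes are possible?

The first digit has 10−1 = 9 choices (anything except 3).
The remaining 4 digits are filled from the other 9 symbols without repetition: 9 × 8 × 7 × 6 = 3024.
Total: 9 × 3024 = 27216.

27216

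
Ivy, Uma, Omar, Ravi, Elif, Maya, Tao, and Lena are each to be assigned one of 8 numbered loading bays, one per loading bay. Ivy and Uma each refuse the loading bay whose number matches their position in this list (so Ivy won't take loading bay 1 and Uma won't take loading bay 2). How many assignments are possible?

Let Aᵢ (for i ∈ {1, 2}) be the placements that put person i in their forbidden loading bay. Any j of these fix j positions, leaving (8−j)! ways to fill the rest, and there are C(2,j) ways to pick which j.
By inclusion–exclusion, the number of valid placements is Σ_{j=0}^{2} (−1)^j C(2,j)·(8−j)!.
Computing: 40320 − 10080 + 720 = 30960.

30960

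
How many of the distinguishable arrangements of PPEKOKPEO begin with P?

With the first slot taken by P, it remains to arrange the other 8 letters (PEKOKPEO).
Those 8 letters have E appearing twice, K appearing twice, O appearing twice, and P appearing twice, giving (8)!/(2!·2!·2!·2!) = 2520.

2520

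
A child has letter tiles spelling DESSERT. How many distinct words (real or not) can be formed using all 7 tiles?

The 7 letters of DESSERT have repeats: E appearing twice and S appearing twice.
Dividing 7! = 5040 by 2!·2! = 4 for the repeated letters gives 1260.

1260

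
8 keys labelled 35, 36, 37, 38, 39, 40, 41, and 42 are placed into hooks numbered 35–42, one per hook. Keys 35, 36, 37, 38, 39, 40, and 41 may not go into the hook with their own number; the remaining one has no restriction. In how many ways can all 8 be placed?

Let Aᵢ (for 35 ≤ i ≤ 41) be the placements that put key i in its forbidden hook. Any j of these fix j positions, leaving (8−j)! ways to fill the rest, and there are C(7,j) ways to pick which j.
By inclusion–exclusion, the number of valid placements is Σ_{j=0}^{7} (−1)^j C(7,j)·(8−j)!.
Computing: 40320 − 35280 + 15120 − 4200 + 840 − 126 + 14 − 1 = 16687.

16687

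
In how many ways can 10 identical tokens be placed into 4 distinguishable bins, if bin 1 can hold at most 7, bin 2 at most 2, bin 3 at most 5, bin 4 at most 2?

Ignoring the caps, the number of non-negative solutions to x_1+…+x_4 = 10 is C(13,3) = 286.
Subtract solutions that violate a single cap (substitute x_i' = x_i − (cap_i+1)): x_1 ≥ 8 gives C(5,3) = 10; x_2 ≥ 3 gives C(10,3) = 120; x_3 ≥ 6 gives C(7,3) = 35; x_4 ≥ 3 gives C(10,3) = 120. Together 285.
Add back pairs where two caps are both exceeded: 0 + 0 + 0 + 4 + 35 + 4 = 43.
By inclusion–exclusion the count is 286 − 285 + 43 = 44.

44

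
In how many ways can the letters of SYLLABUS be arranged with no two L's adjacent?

7560

There are 8!/(2!·2!) = 10080 arrangements of SYLLABUS in total.
If the two L's are adjacent, glue them into one block, leaving 7 items to arrange: (7)!/(2!) = 2520 ways.
Subtracting, 10080 − 2520 = 7560 arrangements keep the L's apart.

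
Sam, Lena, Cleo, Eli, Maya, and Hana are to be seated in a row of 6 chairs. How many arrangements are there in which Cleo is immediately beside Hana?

240

Glue Cleo and Hana into one block (2 internal orders), leaving 5 units to arrange in a row.
So the count is 2·(5)! = 240.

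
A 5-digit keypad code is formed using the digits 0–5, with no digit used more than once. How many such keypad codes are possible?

720

With no repetition, fill the 5 digits in order: 6 choices, then 5, down to 2.
6 × 5 × 4 × 3 × 2 = 720.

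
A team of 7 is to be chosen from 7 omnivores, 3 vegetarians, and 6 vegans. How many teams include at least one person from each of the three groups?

9569

Unrestricted: C(16,7) = 11440 ways to pick any 7 of the 16.
Subtract selections that omit an entire group: no omnivores → C(9,7) = 36; no vegetarians → C(13,7) = 1716; no vegans → C(10,7) = 120.
Add back selections omitting two groups (i.e. drawn from a single group): C(7,7) + C(3,7) + C(6,7) = 1.
By inclusion–exclusion: 11440 − 1872 + 1 = 9569.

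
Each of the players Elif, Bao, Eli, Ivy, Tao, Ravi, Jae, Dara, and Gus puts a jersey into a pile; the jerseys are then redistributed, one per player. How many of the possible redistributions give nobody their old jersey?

Let Aᵢ be the assignments in which player i gets their old jersey. We want the size of the complement of A₁∪…∪A_9.
By inclusion–exclusion this is Σ_{j=0}^{9} (−1)^j C(9,j)·(9−j)!.
Computing: 362880 − 362880 + 181440 − 60480 + 15120 − 3024 + 504 − 72 + 9 − 1 = 133496.

133496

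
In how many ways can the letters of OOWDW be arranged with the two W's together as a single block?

12

Treat the 2 copies of W as a single block. The multiset to arrange is then {WW, D, O, O}, 4 items in all.
That gives (4)!/(2!) = 12 arrangements.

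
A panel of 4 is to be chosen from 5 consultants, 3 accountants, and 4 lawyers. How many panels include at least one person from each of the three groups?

Total 4-person selections from all 12: C(12,4) = 495.
Subtract selections that omit an entire group: no consultants → C(7,4) = 35; no accountants → C(9,4) = 126; no lawyers → C(8,4) = 70.
Add back selections omitting two groups (i.e. drawn from a single group): C(5,4) + C(3,4) + C(4,4) = 6.
By inclusion–exclusion: 495 − 231 + 6 = 270.

270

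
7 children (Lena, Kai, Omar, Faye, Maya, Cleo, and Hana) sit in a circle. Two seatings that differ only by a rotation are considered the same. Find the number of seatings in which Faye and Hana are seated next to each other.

Glue Faye and Hana into a block (2 internal orders). Seating 6 units around a circle gives (5)! arrangements.
So 2 × (5)! = 2 × 120 = 240.

240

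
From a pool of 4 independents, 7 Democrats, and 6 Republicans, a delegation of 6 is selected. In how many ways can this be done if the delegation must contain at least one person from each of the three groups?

With no constraint there are C(17,6) = 12376 possible selections.
Subtract selections that omit an entire group: no independents → C(13,6) = 1716; no Democrats → C(10,6) = 210; no Republicans → C(11,6) = 462.
Add back selections omitting two groups (i.e. drawn from a single group): C(4,6) + C(7,6) + C(6,6) = 8.
By inclusion–exclusion: 12376 − 2388 + 8 = 9996.

9996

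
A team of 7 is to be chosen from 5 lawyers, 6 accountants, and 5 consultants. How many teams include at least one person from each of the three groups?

10660

With no constraint there are C(16,7) = 11440 possible selections.
Subtract selections that omit an entire group: no lawyers → C(11,7) = 330; no accountants → C(10,7) = 120; no consultants → C(11,7) = 330.
Add back selections omitting two groups (i.e. drawn from a single group): C(5,7) + C(6,7) + C(5,7) = 0.
By inclusion–exclusion: 11440 − 780 + 0 = 10660.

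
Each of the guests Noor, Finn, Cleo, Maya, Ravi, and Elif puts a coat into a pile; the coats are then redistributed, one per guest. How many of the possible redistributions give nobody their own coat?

This is the derangement count D_6: permutations of 6 items with no fixed point.
By inclusion–exclusion this is Σ_{j=0}^{6} (−1)^j C(6,j)·(6−j)!.
Computing: 720 − 720 + 360 − 120 + 30 − 6 + 1 = 265.

265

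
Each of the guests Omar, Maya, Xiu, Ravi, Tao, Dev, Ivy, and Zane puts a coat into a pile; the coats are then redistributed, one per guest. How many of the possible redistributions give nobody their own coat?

This is the derangement count D_8: permutations of 8 items with no fixed point.
By inclusion–exclusion this is Σ_{j=0}^{8} (−1)^j C(8,j)·(8−j)!.
Computing: 40320 − 40320 + 20160 − 6720 + 1680 − 336 + 56 − 8 + 1 = 14833.

14833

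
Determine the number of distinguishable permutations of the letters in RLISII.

120

The 6 letters of RLISII have repeats: I appearing 3 times.
The number of distinct arrangements is 6!/(3!) = 720/6 = 120.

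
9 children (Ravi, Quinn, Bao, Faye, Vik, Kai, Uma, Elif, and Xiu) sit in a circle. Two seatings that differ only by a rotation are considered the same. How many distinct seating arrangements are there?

Seat Ravi anywhere (absorbing the rotational symmetry), then permute the other 8: (8)! = 40320.

40320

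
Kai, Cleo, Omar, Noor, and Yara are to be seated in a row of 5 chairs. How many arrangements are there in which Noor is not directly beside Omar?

72

Of the 5! = 120 arrangements, those with Noor and Omar adjacent number 2 × 4! = 48 (treat the pair as a block with 2 internal orders).
Complementary counting: 120 − 48 = 72.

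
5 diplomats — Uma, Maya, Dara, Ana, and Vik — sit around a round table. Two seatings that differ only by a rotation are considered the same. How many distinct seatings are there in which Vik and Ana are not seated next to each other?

12

All circular seatings of 5 people number (4)! = 24.
Those with Vik next to Ana: fuse the pair into one unit and seat 4 units around a circle — 2·(3)! = 12.
Subtracting, 24 − 12 = 12.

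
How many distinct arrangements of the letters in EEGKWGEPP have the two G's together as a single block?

Treat the 2 copies of G as a single block. The multiset to arrange is then {GG, E, E, E, K, P, P, W}, 8 items in all.
That gives (8)!/(3!·2!) = 3360 arrangements.

3360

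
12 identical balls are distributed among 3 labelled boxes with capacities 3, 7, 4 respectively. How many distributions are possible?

6

Without the upper bounds there are C(14,2) = 91 ways to split 12 among 3 boxes.
Subtract solutions that violate a single cap (substitute x_i' = x_i − (cap_i+1)): x_1 ≥ 4 gives C(10,2) = 45; x_2 ≥ 8 gives C(6,2) = 15; x_3 ≥ 5 gives C(9,2) = 36. Together 96.
Add back pairs where two caps are both exceeded: 1 + 10 + 0 = 11.
By inclusion–exclusion the count is 91 − 96 + 11 = 6.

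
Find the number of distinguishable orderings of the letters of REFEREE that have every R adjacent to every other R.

Treat the 2 copies of R as a single block. The multiset to arrange is then {RR, E, E, E, E, F}, 6 items in all.
That gives (6)!/(4!) = 30 arrangements.

30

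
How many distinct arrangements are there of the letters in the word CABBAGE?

CABBAGE has 7 letters with A appearing twice and B appearing twice.
So there are 7! / (2!·2!) = 1260 distinguishable arrangements.

1260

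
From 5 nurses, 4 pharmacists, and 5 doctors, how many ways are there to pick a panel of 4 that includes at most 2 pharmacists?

960

Split by how many pharmacists are chosen (0 through 2).
Sum: C(4,0)·C(10,4) + C(4,1)·C(10,3) + C(4,2)·C(10,2) = 210 + 480 + 270 = 960.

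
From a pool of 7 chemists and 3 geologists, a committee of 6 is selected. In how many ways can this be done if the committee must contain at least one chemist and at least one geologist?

203

With no constraint there are C(10,6) = 210 possible selections.
Subtract selections that omit an entire group: no chemists → C(3,6) = 0; no geologists → C(7,6) = 7.
Both groups omitted at once is impossible, so 210 − 7 = 203.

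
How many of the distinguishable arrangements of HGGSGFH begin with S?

Fix S in the first position and arrange the remaining 6 letters.
Those 6 letters have G appearing 3 times and H appearing twice, giving (6)!/(3!·2!) = 60.

60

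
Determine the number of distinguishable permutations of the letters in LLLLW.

5

LLLLW has 5 letters with L appearing 4 times.
Dividing 5! = 120 by 4! = 24 for the repeated letters gives 5.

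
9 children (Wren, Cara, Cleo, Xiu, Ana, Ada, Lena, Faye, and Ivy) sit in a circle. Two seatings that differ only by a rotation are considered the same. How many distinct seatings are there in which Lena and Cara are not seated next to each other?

30240

All circular seatings of 9 people number (8)! = 40320.
Those with Lena next to Cara: fuse the pair into one unit and seat 8 units around a circle — 2·(7)! = 10080.
Subtracting, 40320 − 10080 = 30240.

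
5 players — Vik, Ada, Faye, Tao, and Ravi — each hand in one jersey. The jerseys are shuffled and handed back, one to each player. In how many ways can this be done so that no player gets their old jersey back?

44

Count assignments avoiding every fixed point. For any j of the 5 players fixed to their old jersey, the other 5−j can be arranged in (5−j)! ways.
By inclusion–exclusion this is Σ_{j=0}^{5} (−1)^j C(5,j)·(5−j)!.
Computing: 120 − 120 + 60 − 20 + 5 − 1 = 44.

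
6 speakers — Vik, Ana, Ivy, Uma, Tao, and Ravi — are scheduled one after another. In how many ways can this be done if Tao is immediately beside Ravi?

240

Treat {Tao, Ravi} as a single unit. There are 5 units to order, and the pair itself can be ordered 2 ways.
So the count is 2·(5)! = 240.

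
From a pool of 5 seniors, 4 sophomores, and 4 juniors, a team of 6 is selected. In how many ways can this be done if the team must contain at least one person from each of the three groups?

Unrestricted: C(13,6) = 1716 ways to pick any 6 of the 13.
Selections missing a whole group: no seniors → C(8,6) = 28; no sophomores → C(9,6) = 84; no juniors → C(9,6) = 84.
Add back selections omitting two groups (i.e. drawn from a single group): C(5,6) + C(4,6) + C(4,6) = 0.
By inclusion–exclusion: 1716 − 196 + 0 = 1520.

1520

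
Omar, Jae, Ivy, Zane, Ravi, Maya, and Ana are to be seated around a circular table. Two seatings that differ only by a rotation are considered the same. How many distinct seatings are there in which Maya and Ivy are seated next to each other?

Treat {Maya, Ivy} as one unit (2 internal orders) and seat the resulting 6 units around the table: (5)! circular arrangements.
So 2 × (5)! = 2 × 120 = 240.

240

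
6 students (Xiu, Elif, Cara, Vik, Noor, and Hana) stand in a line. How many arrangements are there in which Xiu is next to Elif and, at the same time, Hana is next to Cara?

Treat {Xiu,Elif} as one block (2 orders) and {Hana,Cara} as another (2 orders).
That leaves 4 units to arrange: 2 × 2 × 4! = 4 × 24 = 96.

96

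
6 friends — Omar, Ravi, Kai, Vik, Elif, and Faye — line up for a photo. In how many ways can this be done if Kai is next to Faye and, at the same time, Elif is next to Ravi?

96

Treat {Kai,Faye} as one block (2 orders) and {Elif,Ravi} as another (2 orders).
That leaves 4 units to arrange: 2 × 2 × 4! = 4 × 24 = 96.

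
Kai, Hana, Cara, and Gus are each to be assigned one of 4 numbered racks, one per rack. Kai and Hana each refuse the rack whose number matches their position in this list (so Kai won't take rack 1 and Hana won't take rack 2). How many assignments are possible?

Let Aᵢ (for i ∈ {1, 2}) be the placements that put person i in their forbidden rack. Any j of these fix j positions, leaving (4−j)! ways to fill the rest, and there are C(2,j) ways to pick which j.
By inclusion–exclusion, the number of valid placements is Σ_{j=0}^{2} (−1)^j C(2,j)·(4−j)!.
Computing: 24 − 12 + 2 = 14.

14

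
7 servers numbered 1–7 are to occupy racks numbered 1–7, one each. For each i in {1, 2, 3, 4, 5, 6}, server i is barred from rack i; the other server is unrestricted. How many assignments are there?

2119

Let Aᵢ (for 1 ≤ i ≤ 6) be the placements that put server i in its forbidden rack. Any j of these fix j positions, leaving (7−j)! ways to fill the rest, and there are C(6,j) ways to pick which j.
By inclusion–exclusion, the number of valid placements is Σ_{j=0}^{6} (−1)^j C(6,j)·(7−j)!.
Computing: 5040 − 4320 + 1800 − 480 + 90 − 12 + 1 = 2119.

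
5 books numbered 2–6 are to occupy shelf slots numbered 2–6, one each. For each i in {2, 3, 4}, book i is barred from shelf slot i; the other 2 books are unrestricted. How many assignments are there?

Let Aᵢ (for i ∈ {2, 3, 4}) be the placements that put book i in its forbidden shelf slot. Any j of these fix j positions, leaving (5−j)! ways to fill the rest, and there are C(3,j) ways to pick which j.
By inclusion–exclusion, the number of valid placements is Σ_{j=0}^{3} (−1)^j C(3,j)·(5−j)!.
Computing: 120 − 72 + 18 − 2 = 64.

64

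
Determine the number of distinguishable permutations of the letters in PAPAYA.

The 6 letters of PAPAYA have repeats: A appearing 3 times and P appearing twice.
The number of distinct arrangements is 6!/(3!·2!) = 720/12 = 60.

60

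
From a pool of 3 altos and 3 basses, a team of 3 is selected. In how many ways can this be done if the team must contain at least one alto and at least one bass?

18

Total 3-person selections from all 6: C(6,3) = 20.
Subtract selections that omit an entire group: no altos → C(3,3) = 1; no basses → C(3,3) = 1.
Both groups omitted at once is impossible, so 20 − 2 = 18.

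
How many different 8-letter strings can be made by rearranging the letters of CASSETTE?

Letter multiplicities in CASSETTE: A×1, C×1, E×2, S×2, T×2.
Dividing 8! = 40320 by 2!·2!·2! = 8 for the repeated letters gives 5040.

5040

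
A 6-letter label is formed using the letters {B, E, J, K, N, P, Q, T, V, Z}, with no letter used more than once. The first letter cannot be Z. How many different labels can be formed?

136080

The first letter has 10−1 = 9 choices (anything except Z).
The remaining 5 letters are filled from the other 9 symbols without repetition: 9 × 8 × 7 × 6 × 5 = 15120.
Total: 9 × 15120 = 136080.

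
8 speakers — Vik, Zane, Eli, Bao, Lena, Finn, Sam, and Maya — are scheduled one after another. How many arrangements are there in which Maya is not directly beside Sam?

30240

There are 8! = 40320 arrangements in all. If Maya and Sam are adjacent, merging them into one block gives 2·(7)! = 10080 arrangements.
Complementary counting: 40320 − 10080 = 30240.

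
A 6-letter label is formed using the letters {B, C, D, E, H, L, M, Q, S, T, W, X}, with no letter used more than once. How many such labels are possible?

This is a permutation of 6 out of 12: P(12,6) = 12!/6!.
That product is 12 × 11 × 10 × 9 × 8 × 7 = 665280.

665280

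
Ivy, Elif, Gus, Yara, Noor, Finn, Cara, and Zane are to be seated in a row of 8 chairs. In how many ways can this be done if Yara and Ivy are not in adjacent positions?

30240

Of the 8! = 40320 arrangements, those with Yara and Ivy adjacent number 2 × 7! = 10080 (treat the pair as a block with 2 internal orders).
So 40320 − 10080 = 30240 arrangements keep them apart.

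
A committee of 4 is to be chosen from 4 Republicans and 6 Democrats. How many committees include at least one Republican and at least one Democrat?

With no constraint there are C(10,4) = 210 possible selections.
Selections missing a whole group: no Republicans → C(6,4) = 15; no Democrats → C(4,4) = 1.
Both groups omitted at once is impossible, so 210 − 16 = 194.

194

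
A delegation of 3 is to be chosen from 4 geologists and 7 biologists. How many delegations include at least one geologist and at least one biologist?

126

Unrestricted: C(11,3) = 165 ways to pick any 3 of the 11.
Subtract selections that omit an entire group: no geologists → C(7,3) = 35; no biologists → C(4,3) = 4.
Both groups omitted at once is impossible, so 165 − 39 = 126.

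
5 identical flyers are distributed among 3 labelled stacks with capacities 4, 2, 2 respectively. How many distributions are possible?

8

Without the upper bounds there are C(7,2) = 21 ways to split 5 among 3 stacks.
Subtract solutions that violate a single cap (substitute x_i' = x_i − (cap_i+1)): x_1 ≥ 5 gives C(2,2) = 1; x_2 ≥ 3 gives C(4,2) = 6; x_3 ≥ 3 gives C(4,2) = 6. Together 13.
No two caps can be exceeded simultaneously, so the pair terms are all 0.
By inclusion–exclusion the count is 21 − 13 + 0 = 8.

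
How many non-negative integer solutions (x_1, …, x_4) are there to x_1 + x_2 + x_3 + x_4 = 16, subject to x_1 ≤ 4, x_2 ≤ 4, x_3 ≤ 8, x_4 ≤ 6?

Without the upper bounds there are C(19,3) = 969 ways to split 16 among 4 variables.
Subtract solutions that violate a single cap (substitute x_i' = x_i − (cap_i+1)): x_1 ≥ 5 gives C(14,3) = 364; x_2 ≥ 5 gives C(14,3) = 364; x_3 ≥ 9 gives C(10,3) = 120; x_4 ≥ 7 gives C(12,3) = 220. Together 1068.
Add back pairs where two caps are both exceeded: 84 + 10 + 35 + 10 + 35 + 1 = 175.
By inclusion–exclusion the count is 969 − 1068 + 175 = 76.

76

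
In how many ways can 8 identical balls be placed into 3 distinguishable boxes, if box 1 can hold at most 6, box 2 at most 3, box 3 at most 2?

By stars and bars, unrestricted non-negative solutions to x_1+…+x_3 = 8 number C(8+2,2) = 45.
Subtract solutions that violate a single cap (substitute x_i' = x_i − (cap_i+1)): x_1 ≥ 7 gives C(3,2) = 3; x_2 ≥ 4 gives C(6,2) = 15; x_3 ≥ 3 gives C(7,2) = 21. Together 39.
Add back pairs where two caps are both exceeded: 0 + 0 + 3 = 3.
By inclusion–exclusion the count is 45 − 39 + 3 = 9.

9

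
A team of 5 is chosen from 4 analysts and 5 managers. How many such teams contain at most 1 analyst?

Split by how many analysts are chosen (0 through 1).
Sum: C(4,0)·C(5,5) + C(4,1)·C(5,4) = 1 + 20 = 21.

21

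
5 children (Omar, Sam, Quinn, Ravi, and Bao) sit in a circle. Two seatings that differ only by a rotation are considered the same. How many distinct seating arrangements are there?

24

Seat Omar anywhere (absorbing the rotational symmetry), then permute the other 4: (4)! = 24.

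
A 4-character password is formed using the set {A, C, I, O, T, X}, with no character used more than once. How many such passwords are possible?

This is a permutation of 4 out of 6: P(6,4) = 6!/2!.
6 × 5 × 4 × 3 = 360.

360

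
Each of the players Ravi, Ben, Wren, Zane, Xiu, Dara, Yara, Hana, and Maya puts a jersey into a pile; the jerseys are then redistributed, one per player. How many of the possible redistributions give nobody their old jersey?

133496

Let Aᵢ be the assignments in which player i gets their old jersey. We want the size of the complement of A₁∪…∪A_9.
By inclusion–exclusion this is Σ_{j=0}^{9} (−1)^j C(9,j)·(9−j)!.
Computing: 362880 − 362880 + 181440 − 60480 + 15120 − 3024 + 504 − 72 + 9 − 1 = 133496.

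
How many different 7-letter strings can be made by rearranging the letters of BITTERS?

Letter multiplicities in BITTERS: B×1, E×1, I×1, R×1, S×1, T×2.
Dividing 7! = 5040 by 2! = 2 for the repeated letters gives 2520.

2520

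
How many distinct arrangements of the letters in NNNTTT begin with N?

Fix N in the first position and arrange the remaining 5 letters.
Those 5 letters have N appearing twice and T appearing 3 times, giving (5)!/(3!·2!) = 10.

10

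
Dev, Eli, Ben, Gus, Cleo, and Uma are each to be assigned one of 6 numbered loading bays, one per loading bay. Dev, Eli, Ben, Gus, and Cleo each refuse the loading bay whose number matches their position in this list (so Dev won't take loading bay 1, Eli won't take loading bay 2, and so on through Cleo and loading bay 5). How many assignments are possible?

Let Aᵢ (for 1 ≤ i ≤ 5) be the placements that put person i in their forbidden loading bay. Any j of these fix j positions, leaving (6−j)! ways to fill the rest, and there are C(5,j) ways to pick which j.
By inclusion–exclusion, the number of valid placements is Σ_{j=0}^{5} (−1)^j C(5,j)·(6−j)!.
Computing: 720 − 600 + 240 − 60 + 10 − 1 = 309.

309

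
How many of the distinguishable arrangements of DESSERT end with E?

With the last slot taken by E, it remains to arrange the other 6 letters (DSSERT).
Those 6 letters have S appearing twice, giving (6)!/(2!) = 360.

360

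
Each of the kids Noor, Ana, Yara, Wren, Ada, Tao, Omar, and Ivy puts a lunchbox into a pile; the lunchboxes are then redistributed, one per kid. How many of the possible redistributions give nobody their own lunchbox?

Let Aᵢ be the assignments in which kid i gets their own lunchbox. We want the size of the complement of A₁∪…∪A_8.
By inclusion–exclusion this is Σ_{j=0}^{8} (−1)^j C(8,j)·(8−j)!.
Computing: 40320 − 40320 + 20160 − 6720 + 1680 − 336 + 56 − 8 + 1 = 14833.

14833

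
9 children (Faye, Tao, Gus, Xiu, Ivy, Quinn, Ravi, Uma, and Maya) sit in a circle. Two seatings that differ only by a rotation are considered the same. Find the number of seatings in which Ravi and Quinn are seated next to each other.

10080

Treat {Ravi, Quinn} as one unit (2 internal orders) and seat the resulting 8 units around the table: (7)! circular arrangements.
So 2 × (7)! = 2 × 5040 = 10080.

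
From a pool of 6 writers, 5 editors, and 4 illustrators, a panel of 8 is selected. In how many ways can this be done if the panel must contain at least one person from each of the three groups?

6216

With no constraint there are C(15,8) = 6435 possible selections.
Selections missing a whole group: no writers → C(9,8) = 9; no editors → C(10,8) = 45; no illustrators → C(11,8) = 165.
Add back selections omitting two groups (i.e. drawn from a single group): C(6,8) + C(5,8) + C(4,8) = 0.
By inclusion–exclusion: 6435 − 219 + 0 = 6216.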